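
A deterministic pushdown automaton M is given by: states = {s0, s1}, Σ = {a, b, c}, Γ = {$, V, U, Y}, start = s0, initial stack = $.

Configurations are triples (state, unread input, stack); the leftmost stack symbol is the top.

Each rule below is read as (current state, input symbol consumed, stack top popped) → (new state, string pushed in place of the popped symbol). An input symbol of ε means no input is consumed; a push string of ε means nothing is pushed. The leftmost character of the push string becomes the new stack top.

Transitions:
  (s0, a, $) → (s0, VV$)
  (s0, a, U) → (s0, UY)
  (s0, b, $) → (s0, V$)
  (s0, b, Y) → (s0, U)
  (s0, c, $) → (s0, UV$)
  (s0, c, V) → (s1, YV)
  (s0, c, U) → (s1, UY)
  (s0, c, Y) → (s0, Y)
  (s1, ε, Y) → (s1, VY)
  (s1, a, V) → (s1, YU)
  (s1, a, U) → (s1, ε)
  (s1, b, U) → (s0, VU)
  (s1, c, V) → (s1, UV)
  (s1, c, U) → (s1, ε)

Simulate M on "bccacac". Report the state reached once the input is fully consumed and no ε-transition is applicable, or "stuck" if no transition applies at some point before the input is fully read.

s1

(s0, bccacac, $)
  read b, top $: go to s0, push V$ → (s0, ccacac, V$)
  read c, top V: go to s1, push YV → (s1, cacac, YV$)
  ε-move, top Y: go to s1, push VY → (s1, cacac, VYV$)
  read c, top V: go to s1, push UV → (s1, acac, UVYV$)
  read a, top U: go to s1, push ε → (s1, cac, VYV$)
  read c, top V: go to s1, push UV → (s1, ac, UVYV$)
  read a, top U: go to s1, push ε → (s1, c, VYV$)
  read c, top V: go to s1, push UV → (s1, ε, UVYV$)
All input consumed; M is in state s1.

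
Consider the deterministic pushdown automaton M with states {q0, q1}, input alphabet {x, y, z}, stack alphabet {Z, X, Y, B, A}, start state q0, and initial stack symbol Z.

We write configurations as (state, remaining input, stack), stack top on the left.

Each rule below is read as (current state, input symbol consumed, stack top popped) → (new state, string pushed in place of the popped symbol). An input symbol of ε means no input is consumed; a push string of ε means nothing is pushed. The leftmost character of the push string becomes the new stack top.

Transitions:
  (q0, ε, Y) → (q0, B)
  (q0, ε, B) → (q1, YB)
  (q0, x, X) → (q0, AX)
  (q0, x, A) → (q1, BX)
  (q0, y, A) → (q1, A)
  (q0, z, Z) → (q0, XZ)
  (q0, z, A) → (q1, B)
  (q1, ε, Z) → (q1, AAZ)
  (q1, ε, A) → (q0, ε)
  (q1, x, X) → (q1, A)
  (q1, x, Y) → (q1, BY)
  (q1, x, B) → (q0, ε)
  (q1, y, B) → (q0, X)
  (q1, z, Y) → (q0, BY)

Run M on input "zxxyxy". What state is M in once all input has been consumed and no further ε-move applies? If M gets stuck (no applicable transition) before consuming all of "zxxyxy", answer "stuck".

(q0, zxxyxy, Z)
  read z, top Z: go to q0, push XZ → (q0, xxyxy, XZ)
  read x, top X: go to q0, push AX → (q0, xyxy, AXZ)
  read x, top A: go to q1, push BX → (q1, yxy, BXXZ)
  read y, top B: go to q0, push X → (q0, xy, XXXZ)
  read x, top X: go to q0, push AX → (q0, y, AXXXZ)
  read y, top A: go to q1, push A → (q1, ε, AXXXZ)
  ε-move, top A: go to q0, push ε → (q0, ε, XXXZ)
All input consumed; M is in state q0.

q0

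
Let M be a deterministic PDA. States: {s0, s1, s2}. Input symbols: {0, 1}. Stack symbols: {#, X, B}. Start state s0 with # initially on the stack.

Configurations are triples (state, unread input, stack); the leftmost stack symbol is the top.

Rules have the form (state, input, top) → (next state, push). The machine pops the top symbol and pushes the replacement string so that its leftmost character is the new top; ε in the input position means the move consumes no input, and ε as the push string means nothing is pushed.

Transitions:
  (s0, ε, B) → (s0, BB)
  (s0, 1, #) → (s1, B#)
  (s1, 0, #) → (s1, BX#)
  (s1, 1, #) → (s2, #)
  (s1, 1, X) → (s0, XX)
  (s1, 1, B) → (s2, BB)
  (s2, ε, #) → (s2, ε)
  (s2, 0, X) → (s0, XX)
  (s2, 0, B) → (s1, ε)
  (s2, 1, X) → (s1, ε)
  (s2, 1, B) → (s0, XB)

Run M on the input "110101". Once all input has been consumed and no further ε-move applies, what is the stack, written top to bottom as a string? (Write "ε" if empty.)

BB#

(s0, 110101, #) ⊢ (s1, 10101, B#) ⊢ (s2, 0101, BB#) ⊢ (s1, 101, B#) ⊢ (s2, 01, BB#) ⊢ (s1, 1, B#) ⊢ (s2, ε, BB#)
All input consumed in state s2 with stack BB#.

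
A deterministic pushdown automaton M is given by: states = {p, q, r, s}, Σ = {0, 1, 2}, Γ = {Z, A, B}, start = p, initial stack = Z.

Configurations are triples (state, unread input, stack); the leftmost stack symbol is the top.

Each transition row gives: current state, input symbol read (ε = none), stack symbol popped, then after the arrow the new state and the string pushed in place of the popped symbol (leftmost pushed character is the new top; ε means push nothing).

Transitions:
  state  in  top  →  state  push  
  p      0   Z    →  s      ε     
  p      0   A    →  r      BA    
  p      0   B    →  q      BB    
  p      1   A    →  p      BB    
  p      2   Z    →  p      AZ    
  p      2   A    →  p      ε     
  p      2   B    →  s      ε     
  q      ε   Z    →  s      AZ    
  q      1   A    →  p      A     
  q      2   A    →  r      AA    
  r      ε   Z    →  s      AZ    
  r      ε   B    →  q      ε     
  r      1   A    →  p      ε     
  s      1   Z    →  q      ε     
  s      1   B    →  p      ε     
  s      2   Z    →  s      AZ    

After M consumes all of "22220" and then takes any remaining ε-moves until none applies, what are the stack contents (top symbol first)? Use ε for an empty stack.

ε

(p, 22220, Z)
  read 2, top Z: go to p, push AZ → (p, 2220, AZ)
  read 2, top A: go to p, push ε → (p, 220, Z)
  read 2, top Z: go to p, push AZ → (p, 20, AZ)
  read 2, top A: go to p, push ε → (p, 0, Z)
  read 0, top Z: go to s, push ε → (s, ε, ε)
All input consumed in state s with stack ε.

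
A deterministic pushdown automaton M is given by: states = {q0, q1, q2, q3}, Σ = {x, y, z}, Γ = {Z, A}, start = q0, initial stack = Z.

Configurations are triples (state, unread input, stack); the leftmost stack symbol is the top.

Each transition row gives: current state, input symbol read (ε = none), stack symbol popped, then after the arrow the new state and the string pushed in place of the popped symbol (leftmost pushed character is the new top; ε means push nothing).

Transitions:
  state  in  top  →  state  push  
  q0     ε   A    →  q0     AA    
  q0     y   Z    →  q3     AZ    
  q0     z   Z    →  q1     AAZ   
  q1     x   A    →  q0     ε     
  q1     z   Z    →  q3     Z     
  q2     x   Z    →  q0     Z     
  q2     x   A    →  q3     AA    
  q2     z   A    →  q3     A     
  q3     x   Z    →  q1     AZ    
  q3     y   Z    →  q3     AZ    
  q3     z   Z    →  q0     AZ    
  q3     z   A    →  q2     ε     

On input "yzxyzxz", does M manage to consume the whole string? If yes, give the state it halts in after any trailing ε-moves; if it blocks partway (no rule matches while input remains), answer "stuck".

(q0, yzxyzxz, Z)
  read y, top Z: go to q3, push AZ → (q3, zxyzxz, AZ)
  read z, top A: go to q2, push ε → (q2, xyzxz, Z)
  read x, top Z: go to q0, push Z → (q0, yzxz, Z)
  read y, top Z: go to q3, push AZ → (q3, zxz, AZ)
  read z, top A: go to q2, push ε → (q2, xz, Z)
  read x, top Z: go to q0, push Z → (q0, z, Z)
  read z, top Z: go to q1, push AAZ → (q1, ε, AAZ)
All input consumed; M is in state q1.

q1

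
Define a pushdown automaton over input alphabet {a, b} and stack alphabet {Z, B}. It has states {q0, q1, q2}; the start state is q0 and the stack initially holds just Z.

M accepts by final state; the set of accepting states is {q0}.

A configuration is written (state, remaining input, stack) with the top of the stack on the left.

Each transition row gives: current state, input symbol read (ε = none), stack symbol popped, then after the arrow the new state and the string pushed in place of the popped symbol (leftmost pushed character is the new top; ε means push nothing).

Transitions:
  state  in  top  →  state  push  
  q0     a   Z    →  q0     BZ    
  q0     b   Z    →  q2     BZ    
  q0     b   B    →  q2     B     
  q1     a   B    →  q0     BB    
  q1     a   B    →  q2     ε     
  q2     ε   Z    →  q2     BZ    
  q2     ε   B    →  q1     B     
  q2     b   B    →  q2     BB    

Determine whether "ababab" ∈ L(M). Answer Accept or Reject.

Reject

No computation consumes all input and reaches a final state.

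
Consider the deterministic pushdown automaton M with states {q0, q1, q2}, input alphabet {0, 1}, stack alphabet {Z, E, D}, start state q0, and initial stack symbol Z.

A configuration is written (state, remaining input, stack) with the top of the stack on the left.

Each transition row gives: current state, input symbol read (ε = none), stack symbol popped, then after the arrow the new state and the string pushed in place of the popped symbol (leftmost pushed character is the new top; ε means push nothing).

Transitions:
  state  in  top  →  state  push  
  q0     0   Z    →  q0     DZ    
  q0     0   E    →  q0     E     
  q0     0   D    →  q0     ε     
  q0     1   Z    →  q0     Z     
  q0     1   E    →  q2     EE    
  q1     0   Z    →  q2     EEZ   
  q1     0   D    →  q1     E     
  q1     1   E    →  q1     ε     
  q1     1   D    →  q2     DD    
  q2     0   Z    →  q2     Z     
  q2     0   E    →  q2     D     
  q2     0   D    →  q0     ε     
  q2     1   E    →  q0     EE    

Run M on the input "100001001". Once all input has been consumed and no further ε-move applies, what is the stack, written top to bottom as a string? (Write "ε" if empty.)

Z

(q0, 100001001, Z)
  read 1, top Z: go to q0, push Z → (q0, 00001001, Z)
  read 0, top Z: go to q0, push DZ → (q0, 0001001, DZ)
  read 0, top D: go to q0, push ε → (q0, 001001, Z)
  read 0, top Z: go to q0, push DZ → (q0, 01001, DZ)
  read 0, top D: go to q0, push ε → (q0, 1001, Z)
  read 1, top Z: go to q0, push Z → (q0, 001, Z)
  read 0, top Z: go to q0, push DZ → (q0, 01, DZ)
  read 0, top D: go to q0, push ε → (q0, 1, Z)
  read 1, top Z: go to q0, push Z → (q0, ε, Z)
All input consumed in state q0 with stack Z.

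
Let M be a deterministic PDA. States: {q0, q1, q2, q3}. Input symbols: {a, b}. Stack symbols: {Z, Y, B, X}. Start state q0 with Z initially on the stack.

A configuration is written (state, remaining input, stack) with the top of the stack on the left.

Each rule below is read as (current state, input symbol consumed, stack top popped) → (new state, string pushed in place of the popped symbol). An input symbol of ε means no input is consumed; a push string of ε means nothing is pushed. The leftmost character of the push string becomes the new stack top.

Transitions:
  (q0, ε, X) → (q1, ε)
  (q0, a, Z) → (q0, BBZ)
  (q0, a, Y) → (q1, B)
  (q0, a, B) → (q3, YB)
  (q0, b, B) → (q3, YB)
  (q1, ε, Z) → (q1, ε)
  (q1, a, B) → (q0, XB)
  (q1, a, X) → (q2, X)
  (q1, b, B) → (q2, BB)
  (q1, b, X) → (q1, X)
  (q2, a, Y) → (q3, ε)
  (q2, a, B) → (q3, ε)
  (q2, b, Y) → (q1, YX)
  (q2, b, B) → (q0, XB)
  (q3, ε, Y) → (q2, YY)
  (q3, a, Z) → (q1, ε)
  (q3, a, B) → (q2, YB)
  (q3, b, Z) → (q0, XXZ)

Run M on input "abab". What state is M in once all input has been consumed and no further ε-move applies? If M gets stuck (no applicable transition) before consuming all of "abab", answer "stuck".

(q0, abab, Z) ⊢ (q0, bab, BBZ) ⊢ (q3, ab, YBBZ) ⊢ (q2, ab, YYBBZ) ⊢ (q3, b, YBBZ) ⊢ (q2, b, YYBBZ) ⊢ (q1, ε, YXYBBZ)
All input consumed; M is in state q1.

q1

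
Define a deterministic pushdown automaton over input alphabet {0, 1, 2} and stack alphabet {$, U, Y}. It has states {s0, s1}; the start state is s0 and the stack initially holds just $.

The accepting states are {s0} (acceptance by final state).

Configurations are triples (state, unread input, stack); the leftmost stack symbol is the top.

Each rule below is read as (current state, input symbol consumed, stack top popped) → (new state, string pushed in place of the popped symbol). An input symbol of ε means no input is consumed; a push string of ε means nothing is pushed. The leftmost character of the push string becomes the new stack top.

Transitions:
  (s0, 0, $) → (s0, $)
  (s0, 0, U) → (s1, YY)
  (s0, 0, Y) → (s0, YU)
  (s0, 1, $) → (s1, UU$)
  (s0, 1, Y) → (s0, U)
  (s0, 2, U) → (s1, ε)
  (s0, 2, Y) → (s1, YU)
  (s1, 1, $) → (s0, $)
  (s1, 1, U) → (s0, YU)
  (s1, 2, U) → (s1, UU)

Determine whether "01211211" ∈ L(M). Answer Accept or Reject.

Accept

(s0, 01211211, $)
  read 0, top $: go to s0, push $ → (s0, 1211211, $)
  read 1, top $: go to s1, push UU$ → (s1, 211211, UU$)
  read 2, top U: go to s1, push UU → (s1, 11211, UUU$)
  read 1, top U: go to s0, push YU → (s0, 1211, YUUU$)
  read 1, top Y: go to s0, push U → (s0, 211, UUUU$)
  read 2, top U: go to s1, push ε → (s1, 11, UUU$)
  read 1, top U: go to s0, push YU → (s0, 1, YUUU$)
  read 1, top Y: go to s0, push U → (s0, ε, UUUU$)
All input consumed; state s0 ∈ F.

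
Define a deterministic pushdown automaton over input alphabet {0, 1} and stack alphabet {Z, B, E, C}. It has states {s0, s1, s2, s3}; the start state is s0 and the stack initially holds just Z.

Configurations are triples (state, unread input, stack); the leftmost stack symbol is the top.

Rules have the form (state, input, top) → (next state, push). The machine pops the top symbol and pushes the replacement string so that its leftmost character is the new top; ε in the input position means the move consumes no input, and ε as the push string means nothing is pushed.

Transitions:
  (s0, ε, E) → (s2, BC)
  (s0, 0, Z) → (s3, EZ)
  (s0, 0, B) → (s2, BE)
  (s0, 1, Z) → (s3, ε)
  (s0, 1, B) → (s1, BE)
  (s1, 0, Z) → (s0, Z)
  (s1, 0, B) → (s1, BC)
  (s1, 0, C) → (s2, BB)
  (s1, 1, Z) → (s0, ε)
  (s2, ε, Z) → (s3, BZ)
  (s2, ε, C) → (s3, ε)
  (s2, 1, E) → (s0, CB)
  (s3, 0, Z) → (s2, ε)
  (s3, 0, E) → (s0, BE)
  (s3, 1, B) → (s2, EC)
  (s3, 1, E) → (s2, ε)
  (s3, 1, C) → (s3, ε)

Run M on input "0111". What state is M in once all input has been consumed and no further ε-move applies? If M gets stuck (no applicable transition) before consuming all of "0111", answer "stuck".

s0

(s0, 0111, Z) ⊢ (s3, 111, EZ) ⊢ (s2, 11, Z) ⊢ (s3, 11, BZ) ⊢ (s2, 1, ECZ) ⊢ (s0, ε, CBCZ)
All input consumed; M is in state s0.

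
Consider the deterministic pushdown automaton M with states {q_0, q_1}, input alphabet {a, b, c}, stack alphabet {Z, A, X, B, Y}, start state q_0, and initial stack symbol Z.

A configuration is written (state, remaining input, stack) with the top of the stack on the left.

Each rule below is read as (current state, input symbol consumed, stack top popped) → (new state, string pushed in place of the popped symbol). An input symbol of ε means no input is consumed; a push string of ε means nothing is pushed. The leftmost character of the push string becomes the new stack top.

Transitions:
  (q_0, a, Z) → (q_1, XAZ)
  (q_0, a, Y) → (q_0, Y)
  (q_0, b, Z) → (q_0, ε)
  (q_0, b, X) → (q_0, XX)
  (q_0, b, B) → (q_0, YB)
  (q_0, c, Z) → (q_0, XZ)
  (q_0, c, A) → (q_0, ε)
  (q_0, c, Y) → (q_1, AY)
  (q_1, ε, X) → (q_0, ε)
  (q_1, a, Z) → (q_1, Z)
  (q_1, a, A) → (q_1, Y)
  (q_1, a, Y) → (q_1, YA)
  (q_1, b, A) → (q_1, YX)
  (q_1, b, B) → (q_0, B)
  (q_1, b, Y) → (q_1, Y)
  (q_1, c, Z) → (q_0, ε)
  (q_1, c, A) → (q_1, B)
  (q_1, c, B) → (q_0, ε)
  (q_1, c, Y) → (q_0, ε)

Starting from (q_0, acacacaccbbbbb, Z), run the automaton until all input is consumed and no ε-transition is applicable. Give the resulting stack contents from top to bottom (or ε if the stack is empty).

(q_0, acacacaccbbbbb, Z)
  read a, top Z: go to q_1, push XAZ → (q_1, cacacaccbbbbb, XAZ)
  ε-move, top X: go to q_0, push ε → (q_0, cacacaccbbbbb, AZ)
  read c, top A: go to q_0, push ε → (q_0, acacaccbbbbb, Z)
  read a, top Z: go to q_1, push XAZ → (q_1, cacaccbbbbb, XAZ)
  ε-move, top X: go to q_0, push ε → (q_0, cacaccbbbbb, AZ)
  read c, top A: go to q_0, push ε → (q_0, acaccbbbbb, Z)
  read a, top Z: go to q_1, push XAZ → (q_1, caccbbbbb, XAZ)
  ε-move, top X: go to q_0, push ε → (q_0, caccbbbbb, AZ)
  read c, top A: go to q_0, push ε → (q_0, accbbbbb, Z)
  read a, top Z: go to q_1, push XAZ → (q_1, ccbbbbb, XAZ)
  ε-move, top X: go to q_0, push ε → (q_0, ccbbbbb, AZ)
  read c, top A: go to q_0, push ε → (q_0, cbbbbb, Z)
  read c, top Z: go to q_0, push XZ → (q_0, bbbbb, XZ)
  read b, top X: go to q_0, push XX → (q_0, bbbb, XXZ)
  read b, top X: go to q_0, push XX → (q_0, bbb, XXXZ)
  read b, top X: go to q_0, push XX → (q_0, bb, XXXXZ)
  read b, top X: go to q_0, push XX → (q_0, b, XXXXXZ)
  read b, top X: go to q_0, push XX → (q_0, ε, XXXXXXZ)
All input consumed in state q_0 with stack XXXXXXZ.

XXXXXXZ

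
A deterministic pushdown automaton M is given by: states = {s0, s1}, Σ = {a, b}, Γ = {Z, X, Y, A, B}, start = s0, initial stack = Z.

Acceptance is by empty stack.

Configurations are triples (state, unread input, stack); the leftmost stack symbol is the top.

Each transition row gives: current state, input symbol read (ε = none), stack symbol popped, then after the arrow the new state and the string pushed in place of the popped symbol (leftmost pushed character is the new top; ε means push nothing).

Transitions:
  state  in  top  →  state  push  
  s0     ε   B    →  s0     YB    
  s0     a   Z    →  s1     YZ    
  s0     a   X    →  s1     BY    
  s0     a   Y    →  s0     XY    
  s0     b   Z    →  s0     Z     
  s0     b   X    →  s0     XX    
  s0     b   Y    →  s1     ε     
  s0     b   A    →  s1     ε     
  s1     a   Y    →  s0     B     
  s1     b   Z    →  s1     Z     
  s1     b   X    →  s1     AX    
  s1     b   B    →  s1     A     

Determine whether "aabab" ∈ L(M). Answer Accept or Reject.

Reject

(s0, aabab, Z)
  read a, top Z: go to s1, push YZ → (s1, abab, YZ)
  read a, top Y: go to s0, push B → (s0, bab, BZ)
  ε-move, top B: go to s0, push YB → (s0, bab, YBZ)
  read b, top Y: go to s1, push ε → (s1, ab, BZ)
No transition applies at (s1, ab, BZ); input not fully consumed.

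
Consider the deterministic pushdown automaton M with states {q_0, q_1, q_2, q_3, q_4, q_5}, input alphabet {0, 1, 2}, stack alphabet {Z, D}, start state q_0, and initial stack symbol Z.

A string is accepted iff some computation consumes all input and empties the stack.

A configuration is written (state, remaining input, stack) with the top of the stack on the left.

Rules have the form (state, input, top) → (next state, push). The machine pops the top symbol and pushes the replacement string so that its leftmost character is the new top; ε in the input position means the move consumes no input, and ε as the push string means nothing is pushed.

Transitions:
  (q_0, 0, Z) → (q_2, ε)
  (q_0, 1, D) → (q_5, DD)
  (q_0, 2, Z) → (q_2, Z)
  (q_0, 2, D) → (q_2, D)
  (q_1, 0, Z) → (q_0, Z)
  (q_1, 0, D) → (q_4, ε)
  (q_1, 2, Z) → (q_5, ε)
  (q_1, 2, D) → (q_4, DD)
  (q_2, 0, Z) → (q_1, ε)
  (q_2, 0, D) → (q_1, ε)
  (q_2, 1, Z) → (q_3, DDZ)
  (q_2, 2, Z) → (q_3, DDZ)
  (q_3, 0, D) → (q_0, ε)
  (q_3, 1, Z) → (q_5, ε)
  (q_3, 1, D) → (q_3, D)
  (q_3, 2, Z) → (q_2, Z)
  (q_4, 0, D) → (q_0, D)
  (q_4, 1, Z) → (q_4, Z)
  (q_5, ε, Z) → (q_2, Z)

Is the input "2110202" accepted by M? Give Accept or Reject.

(q_0, 2110202, Z)
  read 2, top Z: go to q_2, push Z → (q_2, 110202, Z)
  read 1, top Z: go to q_3, push DDZ → (q_3, 10202, DDZ)
  read 1, top D: go to q_3, push D → (q_3, 0202, DDZ)
  read 0, top D: go to q_0, push ε → (q_0, 202, DZ)
  read 2, top D: go to q_2, push D → (q_2, 02, DZ)
  read 0, top D: go to q_1, push ε → (q_1, 2, Z)
  read 2, top Z: go to q_5, push ε → (q_5, ε, ε)
All input consumed and the stack is empty.

Accept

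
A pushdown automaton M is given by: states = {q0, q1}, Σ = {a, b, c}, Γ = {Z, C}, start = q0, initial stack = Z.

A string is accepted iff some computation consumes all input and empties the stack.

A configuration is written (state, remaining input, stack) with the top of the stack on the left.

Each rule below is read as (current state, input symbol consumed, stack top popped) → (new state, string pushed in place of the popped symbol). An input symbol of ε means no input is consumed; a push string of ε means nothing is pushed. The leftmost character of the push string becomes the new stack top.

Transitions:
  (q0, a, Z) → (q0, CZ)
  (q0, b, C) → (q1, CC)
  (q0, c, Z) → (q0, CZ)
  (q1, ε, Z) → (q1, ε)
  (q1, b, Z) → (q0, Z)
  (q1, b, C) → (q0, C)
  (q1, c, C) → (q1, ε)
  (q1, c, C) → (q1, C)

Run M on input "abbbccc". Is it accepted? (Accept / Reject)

Accept

One accepting computation: (q0, abbbccc, Z) ⊢ (q0, bbbccc, CZ) ⊢ (q1, bbccc, CCZ) ⊢ (q0, bccc, CCZ) ⊢ (q1, ccc, CCCZ) ⊢ (q1, cc, CCZ) ⊢ (q1, c, CZ) ⊢ (q1, ε, Z) ⊢ (q1, ε, ε)
All input consumed and the stack is empty.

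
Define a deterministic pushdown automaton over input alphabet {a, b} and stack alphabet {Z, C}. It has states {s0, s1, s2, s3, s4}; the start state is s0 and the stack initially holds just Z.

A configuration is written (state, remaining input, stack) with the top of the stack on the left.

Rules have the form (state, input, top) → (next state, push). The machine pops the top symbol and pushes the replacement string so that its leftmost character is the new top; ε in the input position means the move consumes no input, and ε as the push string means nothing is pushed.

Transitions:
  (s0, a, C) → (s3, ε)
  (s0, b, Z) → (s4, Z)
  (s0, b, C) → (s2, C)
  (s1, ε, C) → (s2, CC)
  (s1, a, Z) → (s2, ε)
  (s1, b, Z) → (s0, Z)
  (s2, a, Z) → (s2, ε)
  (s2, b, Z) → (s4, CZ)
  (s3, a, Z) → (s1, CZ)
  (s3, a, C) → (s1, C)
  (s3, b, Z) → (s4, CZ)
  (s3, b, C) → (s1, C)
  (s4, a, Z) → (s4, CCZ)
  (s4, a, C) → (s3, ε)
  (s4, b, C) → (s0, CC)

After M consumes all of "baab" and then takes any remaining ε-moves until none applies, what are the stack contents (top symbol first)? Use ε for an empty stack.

CCZ

(s0, baab, Z)
  read b, top Z: go to s4, push Z → (s4, aab, Z)
  read a, top Z: go to s4, push CCZ → (s4, ab, CCZ)
  read a, top C: go to s3, push ε → (s3, b, CZ)
  read b, top C: go to s1, push C → (s1, ε, CZ)
  ε-move, top C: go to s2, push CC → (s2, ε, CCZ)
All input consumed in state s2 with stack CCZ.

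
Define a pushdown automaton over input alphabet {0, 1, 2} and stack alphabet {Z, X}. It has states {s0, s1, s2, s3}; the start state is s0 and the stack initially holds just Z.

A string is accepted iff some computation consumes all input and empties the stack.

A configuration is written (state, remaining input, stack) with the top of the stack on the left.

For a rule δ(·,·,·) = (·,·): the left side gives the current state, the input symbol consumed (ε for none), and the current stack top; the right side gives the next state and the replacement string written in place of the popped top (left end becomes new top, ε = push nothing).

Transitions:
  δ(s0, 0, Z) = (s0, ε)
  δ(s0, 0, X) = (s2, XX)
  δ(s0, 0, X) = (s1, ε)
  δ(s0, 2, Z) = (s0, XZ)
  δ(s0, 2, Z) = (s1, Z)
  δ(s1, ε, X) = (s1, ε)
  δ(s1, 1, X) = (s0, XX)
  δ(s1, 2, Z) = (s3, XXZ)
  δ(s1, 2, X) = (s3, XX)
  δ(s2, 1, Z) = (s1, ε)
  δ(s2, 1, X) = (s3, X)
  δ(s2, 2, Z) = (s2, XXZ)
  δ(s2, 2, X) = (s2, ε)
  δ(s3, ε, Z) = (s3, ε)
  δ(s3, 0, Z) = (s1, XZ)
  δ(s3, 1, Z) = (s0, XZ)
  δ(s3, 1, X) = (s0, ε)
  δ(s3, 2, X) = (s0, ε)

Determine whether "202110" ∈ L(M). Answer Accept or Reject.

Accept

One accepting computation: (s0, 202110, Z) ⊢ (s0, 02110, XZ) ⊢ (s2, 2110, XXZ) ⊢ (s2, 110, XZ) ⊢ (s3, 10, XZ) ⊢ (s0, 0, Z) ⊢ (s0, ε, ε)
All input consumed and the stack is empty.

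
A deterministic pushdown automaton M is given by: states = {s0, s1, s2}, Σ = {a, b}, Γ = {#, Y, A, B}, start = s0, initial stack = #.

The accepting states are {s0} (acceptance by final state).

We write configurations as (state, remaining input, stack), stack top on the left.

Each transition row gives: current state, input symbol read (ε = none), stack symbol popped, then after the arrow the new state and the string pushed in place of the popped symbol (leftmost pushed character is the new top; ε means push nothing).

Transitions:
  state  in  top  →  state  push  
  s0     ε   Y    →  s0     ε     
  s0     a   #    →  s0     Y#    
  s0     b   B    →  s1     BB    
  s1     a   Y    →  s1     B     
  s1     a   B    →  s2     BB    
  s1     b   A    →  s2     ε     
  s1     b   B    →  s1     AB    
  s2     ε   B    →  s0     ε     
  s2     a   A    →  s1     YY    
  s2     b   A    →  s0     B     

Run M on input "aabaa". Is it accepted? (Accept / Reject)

(s0, aabaa, #)
  read a, top #: go to s0, push Y# → (s0, abaa, Y#)
  ε-move, top Y: go to s0, push ε → (s0, abaa, #)
  read a, top #: go to s0, push Y# → (s0, baa, Y#)
  ε-move, top Y: go to s0, push ε → (s0, baa, #)
No transition applies at (s0, baa, #); input not fully consumed.

Reject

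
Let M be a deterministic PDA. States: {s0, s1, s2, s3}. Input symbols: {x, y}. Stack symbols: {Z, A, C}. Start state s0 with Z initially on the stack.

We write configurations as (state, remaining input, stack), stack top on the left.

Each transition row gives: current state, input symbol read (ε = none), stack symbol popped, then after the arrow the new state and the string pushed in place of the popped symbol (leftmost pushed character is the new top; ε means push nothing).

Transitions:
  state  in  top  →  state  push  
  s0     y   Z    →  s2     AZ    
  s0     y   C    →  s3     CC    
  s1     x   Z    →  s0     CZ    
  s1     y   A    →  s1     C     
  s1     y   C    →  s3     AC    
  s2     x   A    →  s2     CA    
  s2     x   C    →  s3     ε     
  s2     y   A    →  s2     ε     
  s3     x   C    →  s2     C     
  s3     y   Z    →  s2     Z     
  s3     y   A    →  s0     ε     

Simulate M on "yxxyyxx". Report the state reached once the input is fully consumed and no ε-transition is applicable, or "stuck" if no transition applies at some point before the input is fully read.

s3

(s0, yxxyyxx, Z)
  read y, top Z: go to s2, push AZ → (s2, xxyyxx, AZ)
  read x, top A: go to s2, push CA → (s2, xyyxx, CAZ)
  read x, top C: go to s3, push ε → (s3, yyxx, AZ)
  read y, top A: go to s0, push ε → (s0, yxx, Z)
  read y, top Z: go to s2, push AZ → (s2, xx, AZ)
  read x, top A: go to s2, push CA → (s2, x, CAZ)
  read x, top C: go to s3, push ε → (s3, ε, AZ)
All input consumed; M is in state s3.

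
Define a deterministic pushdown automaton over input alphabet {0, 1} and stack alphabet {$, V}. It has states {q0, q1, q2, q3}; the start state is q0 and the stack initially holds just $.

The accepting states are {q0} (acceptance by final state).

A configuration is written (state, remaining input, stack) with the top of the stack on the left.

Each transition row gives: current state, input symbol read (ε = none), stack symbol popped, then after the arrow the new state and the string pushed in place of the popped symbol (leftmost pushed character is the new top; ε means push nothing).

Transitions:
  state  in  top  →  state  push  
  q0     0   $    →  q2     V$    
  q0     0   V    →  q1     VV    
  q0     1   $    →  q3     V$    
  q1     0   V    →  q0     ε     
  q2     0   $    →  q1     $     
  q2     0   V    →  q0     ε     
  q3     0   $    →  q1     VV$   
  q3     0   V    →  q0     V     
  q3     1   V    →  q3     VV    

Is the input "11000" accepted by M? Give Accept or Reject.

Accept

(q0, 11000, $)
  read 1, top $: go to q3, push V$ → (q3, 1000, V$)
  read 1, top V: go to q3, push VV → (q3, 000, VV$)
  read 0, top V: go to q0, push V → (q0, 00, VV$)
  read 0, top V: go to q1, push VV → (q1, 0, VVV$)
  read 0, top V: go to q0, push ε → (q0, ε, VV$)
All input consumed; state q0 ∈ F.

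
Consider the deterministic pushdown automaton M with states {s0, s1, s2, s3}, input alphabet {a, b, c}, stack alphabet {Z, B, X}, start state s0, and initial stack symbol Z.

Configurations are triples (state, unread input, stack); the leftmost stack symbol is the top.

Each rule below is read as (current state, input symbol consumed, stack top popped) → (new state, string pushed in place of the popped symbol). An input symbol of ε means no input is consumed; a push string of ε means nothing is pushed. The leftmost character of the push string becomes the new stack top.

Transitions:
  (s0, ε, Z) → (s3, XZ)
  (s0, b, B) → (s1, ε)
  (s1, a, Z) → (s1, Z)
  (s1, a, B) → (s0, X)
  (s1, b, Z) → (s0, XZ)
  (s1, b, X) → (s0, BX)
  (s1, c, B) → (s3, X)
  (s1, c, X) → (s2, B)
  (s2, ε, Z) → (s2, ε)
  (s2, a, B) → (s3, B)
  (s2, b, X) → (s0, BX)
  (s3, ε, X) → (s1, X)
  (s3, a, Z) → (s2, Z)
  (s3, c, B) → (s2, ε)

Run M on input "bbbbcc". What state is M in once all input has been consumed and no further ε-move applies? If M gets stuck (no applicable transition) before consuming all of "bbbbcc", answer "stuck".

(s0, bbbbcc, Z)
  ε-move, top Z: go to s3, push XZ → (s3, bbbbcc, XZ)
  ε-move, top X: go to s1, push X → (s1, bbbbcc, XZ)
  read b, top X: go to s0, push BX → (s0, bbbcc, BXZ)
  read b, top B: go to s1, push ε → (s1, bbcc, XZ)
  read b, top X: go to s0, push BX → (s0, bcc, BXZ)
  read b, top B: go to s1, push ε → (s1, cc, XZ)
  read c, top X: go to s2, push B → (s2, c, BZ)
No transition for (s2, c, top B); M blocks with input c remaining.

stuck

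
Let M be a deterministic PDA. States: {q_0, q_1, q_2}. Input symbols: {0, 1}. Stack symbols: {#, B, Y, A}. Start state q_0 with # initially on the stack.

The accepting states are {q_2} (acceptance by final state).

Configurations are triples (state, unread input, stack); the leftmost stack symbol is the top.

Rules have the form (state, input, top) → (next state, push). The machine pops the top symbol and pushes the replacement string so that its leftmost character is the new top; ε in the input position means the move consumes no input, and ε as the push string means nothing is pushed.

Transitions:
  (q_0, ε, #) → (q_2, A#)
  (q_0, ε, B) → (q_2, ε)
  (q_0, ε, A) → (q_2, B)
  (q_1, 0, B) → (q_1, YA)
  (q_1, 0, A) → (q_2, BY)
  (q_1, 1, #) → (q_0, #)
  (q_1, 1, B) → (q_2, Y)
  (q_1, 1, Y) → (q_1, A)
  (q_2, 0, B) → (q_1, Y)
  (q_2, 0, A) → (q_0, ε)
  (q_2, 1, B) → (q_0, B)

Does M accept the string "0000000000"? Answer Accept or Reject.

Accept

(q_0, 0000000000, #) ⊢ (q_2, 0000000000, A#) ⊢ (q_0, 000000000, #) ⊢ (q_2, 000000000, A#) ⊢ (q_0, 00000000, #) ⊢ (q_2, 00000000, A#) ⊢ (q_0, 0000000, #) ⊢ (q_2, 0000000, A#) ⊢ (q_0, 000000, #) ⊢ (q_2, 000000, A#) ⊢ (q_0, 00000, #) ⊢ (q_2, 00000, A#) ⊢ (q_0, 0000, #) ⊢ (q_2, 0000, A#) ⊢ (q_0, 000, #) ⊢ (q_2, 000, A#) ⊢ (q_0, 00, #) ⊢ (q_2, 00, A#) ⊢ (q_0, 0, #) ⊢ (q_2, 0, A#) ⊢ (q_0, ε, #) ⊢ (q_2, ε, A#)
All input consumed; state q_2 ∈ F.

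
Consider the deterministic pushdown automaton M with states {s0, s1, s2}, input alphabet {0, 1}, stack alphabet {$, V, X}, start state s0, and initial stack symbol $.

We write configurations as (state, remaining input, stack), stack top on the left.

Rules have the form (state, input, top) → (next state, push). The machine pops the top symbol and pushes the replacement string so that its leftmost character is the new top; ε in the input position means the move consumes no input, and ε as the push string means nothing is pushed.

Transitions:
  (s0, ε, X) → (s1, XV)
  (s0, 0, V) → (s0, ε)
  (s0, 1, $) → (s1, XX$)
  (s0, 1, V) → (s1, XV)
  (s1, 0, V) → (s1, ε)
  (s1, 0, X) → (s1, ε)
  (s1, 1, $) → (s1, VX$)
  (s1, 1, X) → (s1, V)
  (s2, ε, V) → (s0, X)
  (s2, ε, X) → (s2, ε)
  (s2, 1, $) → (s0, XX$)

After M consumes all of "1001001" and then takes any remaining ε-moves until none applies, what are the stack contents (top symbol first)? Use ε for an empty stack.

(s0, 1001001, $)
  read 1, top $: go to s1, push XX$ → (s1, 001001, XX$)
  read 0, top X: go to s1, push ε → (s1, 01001, X$)
  read 0, top X: go to s1, push ε → (s1, 1001, $)
  read 1, top $: go to s1, push VX$ → (s1, 001, VX$)
  read 0, top V: go to s1, push ε → (s1, 01, X$)
  read 0, top X: go to s1, push ε → (s1, 1, $)
  read 1, top $: go to s1, push VX$ → (s1, ε, VX$)
All input consumed in state s1 with stack VX$.

VX$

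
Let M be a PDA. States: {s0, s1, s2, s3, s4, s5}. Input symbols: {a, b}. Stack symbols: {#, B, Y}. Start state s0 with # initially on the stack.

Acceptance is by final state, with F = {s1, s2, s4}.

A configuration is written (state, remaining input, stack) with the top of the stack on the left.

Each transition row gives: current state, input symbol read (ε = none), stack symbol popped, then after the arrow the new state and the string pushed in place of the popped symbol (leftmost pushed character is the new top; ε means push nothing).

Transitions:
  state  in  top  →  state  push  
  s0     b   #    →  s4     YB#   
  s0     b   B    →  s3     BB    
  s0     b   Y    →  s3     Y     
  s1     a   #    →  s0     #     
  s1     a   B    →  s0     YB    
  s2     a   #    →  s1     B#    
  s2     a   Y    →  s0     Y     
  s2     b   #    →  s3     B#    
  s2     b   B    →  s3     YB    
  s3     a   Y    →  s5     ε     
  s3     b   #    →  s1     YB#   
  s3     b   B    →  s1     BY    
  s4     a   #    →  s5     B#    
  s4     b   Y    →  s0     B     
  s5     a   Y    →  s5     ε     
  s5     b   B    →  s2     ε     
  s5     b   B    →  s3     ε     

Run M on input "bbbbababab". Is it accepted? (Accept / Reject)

One accepting computation: (s0, bbbbababab, #) ⊢ (s4, bbbababab, YB#) ⊢ (s0, bbababab, BB#) ⊢ (s3, bababab, BBB#) ⊢ (s1, ababab, BYBB#) ⊢ (s0, babab, YBYBB#) ⊢ (s3, abab, YBYBB#) ⊢ (s5, bab, BYBB#) ⊢ (s3, ab, YBB#) ⊢ (s5, b, BB#) ⊢ (s2, ε, B#)
All input consumed and state s2 ∈ F.

Accept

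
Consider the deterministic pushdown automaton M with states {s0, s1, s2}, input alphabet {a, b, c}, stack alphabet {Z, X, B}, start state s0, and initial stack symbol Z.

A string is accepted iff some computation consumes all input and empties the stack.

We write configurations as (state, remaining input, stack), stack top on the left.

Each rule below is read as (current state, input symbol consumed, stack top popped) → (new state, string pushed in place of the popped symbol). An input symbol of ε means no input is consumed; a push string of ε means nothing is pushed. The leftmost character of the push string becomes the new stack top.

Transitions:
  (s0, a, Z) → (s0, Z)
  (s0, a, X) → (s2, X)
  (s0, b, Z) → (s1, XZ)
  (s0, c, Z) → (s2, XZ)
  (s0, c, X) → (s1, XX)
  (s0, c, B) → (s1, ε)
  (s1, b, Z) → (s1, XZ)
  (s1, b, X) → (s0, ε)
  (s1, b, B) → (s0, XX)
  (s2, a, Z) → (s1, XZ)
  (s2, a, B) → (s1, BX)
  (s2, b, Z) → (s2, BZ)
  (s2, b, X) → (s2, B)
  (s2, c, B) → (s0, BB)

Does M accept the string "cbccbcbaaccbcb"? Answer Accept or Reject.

(s0, cbccbcbaaccbcb, Z) ⊢ (s2, bccbcbaaccbcb, XZ) ⊢ (s2, ccbcbaaccbcb, BZ) ⊢ (s0, cbcbaaccbcb, BBZ) ⊢ (s1, bcbaaccbcb, BZ) ⊢ (s0, cbaaccbcb, XXZ) ⊢ (s1, baaccbcb, XXXZ) ⊢ (s0, aaccbcb, XXZ) ⊢ (s2, accbcb, XXZ)
No transition applies at (s2, accbcb, XXZ); input not fully consumed.

Reject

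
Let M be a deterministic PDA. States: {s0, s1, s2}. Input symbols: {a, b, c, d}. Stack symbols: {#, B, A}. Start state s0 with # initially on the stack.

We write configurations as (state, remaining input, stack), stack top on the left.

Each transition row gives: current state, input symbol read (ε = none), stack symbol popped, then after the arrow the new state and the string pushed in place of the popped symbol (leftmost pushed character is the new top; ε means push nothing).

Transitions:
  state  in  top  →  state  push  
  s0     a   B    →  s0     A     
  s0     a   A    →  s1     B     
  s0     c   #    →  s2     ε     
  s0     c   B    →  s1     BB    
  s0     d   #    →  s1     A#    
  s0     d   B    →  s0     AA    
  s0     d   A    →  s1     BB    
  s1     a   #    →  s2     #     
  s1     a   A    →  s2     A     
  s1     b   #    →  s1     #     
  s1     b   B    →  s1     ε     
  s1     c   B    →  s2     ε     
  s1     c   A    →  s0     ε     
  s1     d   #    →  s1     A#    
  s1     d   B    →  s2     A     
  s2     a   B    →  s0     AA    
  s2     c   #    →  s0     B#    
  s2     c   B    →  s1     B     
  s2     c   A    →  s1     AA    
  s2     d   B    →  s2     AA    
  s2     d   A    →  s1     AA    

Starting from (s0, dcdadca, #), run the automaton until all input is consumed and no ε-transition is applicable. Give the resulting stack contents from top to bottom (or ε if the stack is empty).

(s0, dcdadca, #)
  read d, top #: go to s1, push A# → (s1, cdadca, A#)
  read c, top A: go to s0, push ε → (s0, dadca, #)
  read d, top #: go to s1, push A# → (s1, adca, A#)
  read a, top A: go to s2, push A → (s2, dca, A#)
  read d, top A: go to s1, push AA → (s1, ca, AA#)
  read c, top A: go to s0, push ε → (s0, a, A#)
  read a, top A: go to s1, push B → (s1, ε, B#)
All input consumed in state s1 with stack B#.

B#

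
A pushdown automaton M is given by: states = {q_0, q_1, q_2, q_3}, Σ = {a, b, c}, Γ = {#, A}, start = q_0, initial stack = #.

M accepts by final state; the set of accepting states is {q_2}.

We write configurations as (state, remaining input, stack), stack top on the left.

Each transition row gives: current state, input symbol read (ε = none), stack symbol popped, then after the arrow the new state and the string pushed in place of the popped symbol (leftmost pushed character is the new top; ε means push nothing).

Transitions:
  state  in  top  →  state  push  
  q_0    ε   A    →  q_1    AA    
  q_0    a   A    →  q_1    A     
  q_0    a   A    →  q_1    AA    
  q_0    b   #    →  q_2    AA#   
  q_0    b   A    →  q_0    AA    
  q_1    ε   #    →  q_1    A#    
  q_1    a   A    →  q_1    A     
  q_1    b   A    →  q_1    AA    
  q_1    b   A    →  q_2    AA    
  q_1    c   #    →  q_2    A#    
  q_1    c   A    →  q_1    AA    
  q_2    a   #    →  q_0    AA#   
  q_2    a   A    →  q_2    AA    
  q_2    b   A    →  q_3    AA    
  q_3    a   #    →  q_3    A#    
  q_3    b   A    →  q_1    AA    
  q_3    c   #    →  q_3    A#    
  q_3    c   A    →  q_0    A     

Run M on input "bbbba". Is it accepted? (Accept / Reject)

Accept

One accepting computation: (q_0, bbbba, #) ⊢ (q_2, bbba, AA#) ⊢ (q_3, bba, AAA#) ⊢ (q_1, ba, AAAA#) ⊢ (q_2, a, AAAAA#) ⊢ (q_2, ε, AAAAAA#)
All input consumed and state q_2 ∈ F.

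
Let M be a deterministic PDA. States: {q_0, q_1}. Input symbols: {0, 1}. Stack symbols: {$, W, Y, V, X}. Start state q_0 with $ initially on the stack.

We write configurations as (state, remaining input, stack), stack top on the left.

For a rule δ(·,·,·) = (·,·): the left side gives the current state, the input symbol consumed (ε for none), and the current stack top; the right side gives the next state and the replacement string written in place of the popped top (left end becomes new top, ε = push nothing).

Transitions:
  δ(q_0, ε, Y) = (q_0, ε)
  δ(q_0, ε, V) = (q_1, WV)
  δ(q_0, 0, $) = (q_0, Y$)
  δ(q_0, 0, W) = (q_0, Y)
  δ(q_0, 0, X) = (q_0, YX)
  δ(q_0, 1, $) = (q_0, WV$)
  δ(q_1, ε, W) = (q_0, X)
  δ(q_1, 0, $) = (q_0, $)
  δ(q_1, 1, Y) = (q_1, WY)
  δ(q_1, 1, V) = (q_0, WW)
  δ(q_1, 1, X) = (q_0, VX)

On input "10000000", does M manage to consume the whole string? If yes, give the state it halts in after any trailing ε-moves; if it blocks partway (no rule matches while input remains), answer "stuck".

q_0

(q_0, 10000000, $)
  read 1, top $: go to q_0, push WV$ → (q_0, 0000000, WV$)
  read 0, top W: go to q_0, push Y → (q_0, 000000, YV$)
  ε-move, top Y: go to q_0, push ε → (q_0, 000000, V$)
  ε-move, top V: go to q_1, push WV → (q_1, 000000, WV$)
  ε-move, top W: go to q_0, push X → (q_0, 000000, XV$)
  read 0, top X: go to q_0, push YX → (q_0, 00000, YXV$)
  ε-move, top Y: go to q_0, push ε → (q_0, 00000, XV$)
  read 0, top X: go to q_0, push YX → (q_0, 0000, YXV$)
  ε-move, top Y: go to q_0, push ε → (q_0, 0000, XV$)
  read 0, top X: go to q_0, push YX → (q_0, 000, YXV$)
  ε-move, top Y: go to q_0, push ε → (q_0, 000, XV$)
  read 0, top X: go to q_0, push YX → (q_0, 00, YXV$)
  ε-move, top Y: go to q_0, push ε → (q_0, 00, XV$)
  read 0, top X: go to q_0, push YX → (q_0, 0, YXV$)
  ε-move, top Y: go to q_0, push ε → (q_0, 0, XV$)
  read 0, top X: go to q_0, push YX → (q_0, ε, YXV$)
  ε-move, top Y: go to q_0, push ε → (q_0, ε, XV$)
All input consumed; M is in state q_0.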